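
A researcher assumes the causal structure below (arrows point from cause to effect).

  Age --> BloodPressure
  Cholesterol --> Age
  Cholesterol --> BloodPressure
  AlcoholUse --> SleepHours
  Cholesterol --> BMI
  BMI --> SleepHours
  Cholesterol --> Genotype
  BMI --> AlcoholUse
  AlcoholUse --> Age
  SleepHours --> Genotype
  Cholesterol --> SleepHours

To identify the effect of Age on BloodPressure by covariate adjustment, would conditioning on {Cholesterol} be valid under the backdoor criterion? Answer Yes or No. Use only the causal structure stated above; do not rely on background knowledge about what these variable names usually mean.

Yes

Backdoor paths from Age to BloodPressure (paths whose first edge points into Age):
  P1: Age <- Cholesterol -> BloodPressure
  P2: Age <- AlcoholUse <- BMI <- Cholesterol -> BloodPressure
  P3: Age <- AlcoholUse <- BMI -> SleepHours <- Cholesterol -> BloodPressure
  P4: Age <- AlcoholUse <- BMI -> SleepHours -> Genotype <- Cholesterol -> BloodPressure
  P5: Age <- AlcoholUse -> SleepHours <- Cholesterol -> BloodPressure
  P6: Age <- AlcoholUse -> SleepHours <- BMI <- Cholesterol -> BloodPressure
  P7: Age <- AlcoholUse -> SleepHours -> Genotype <- Cholesterol -> BloodPressure
Condition 1 (no descendant of Age in the set): holds — descendants of Age are {BloodPressure}; none are in {Cholesterol}.
Condition 2 (every backdoor path blocked by {Cholesterol}):
  P1: blocked at fork node Cholesterol ∈ conditioning set.
  P2: blocked at fork node Cholesterol ∈ conditioning set.
  P3: blocked at collider SleepHours (neither it nor any descendant is in the conditioning set).
  P4: blocked at collider Genotype (neither it nor any descendant is in the conditioning set).
  P5: blocked at collider SleepHours (neither it nor any descendant is in the conditioning set).
  P6: blocked at collider SleepHours (neither it nor any descendant is in the conditioning set).
  P7: blocked at collider Genotype (neither it nor any descendant is in the conditioning set).
{Cholesterol} satisfies the backdoor criterion.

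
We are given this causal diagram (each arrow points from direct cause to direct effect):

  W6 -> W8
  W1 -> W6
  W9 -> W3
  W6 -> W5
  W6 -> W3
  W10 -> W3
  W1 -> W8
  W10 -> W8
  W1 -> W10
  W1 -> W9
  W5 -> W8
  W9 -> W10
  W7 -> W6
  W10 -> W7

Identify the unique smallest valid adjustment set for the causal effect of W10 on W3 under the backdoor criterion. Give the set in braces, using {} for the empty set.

Variables eligible for adjustment (non-descendants of W10, excluding W10 and W3): {W1, W9}.
Backdoor paths from W10 to W3:
  P1: W10 <- W1 -> W9 -> W3
  P2: W10 <- W1 -> W6 -> W3
  P3: W10 <- W1 -> W8 <- W6 -> W3
  P4: W10 <- W1 -> W8 <- W5 <- W6 -> W3
  P5: W10 <- W9 <- W1 -> W6 -> W3
  P6: W10 <- W9 <- W1 -> W8 <- W6 -> W3
  P7: W10 <- W9 <- W1 -> W8 <- W5 <- W6 -> W3
  P8: W10 <- W9 -> W3
The empty set is not sufficient: P1 (W10 <- W1 -> W9 -> W3) has no collider blocking it and no conditioned non-collider, so it is open.
Try {W1, W9}:
  P1: blocked at fork node W1 ∈ conditioning set.
  P2: blocked at fork node W1 ∈ conditioning set.
  P3: blocked at fork node W1 ∈ conditioning set.
  P4: blocked at fork node W1 ∈ conditioning set.
  P5: blocked at chain node W9 ∈ conditioning set.
  P6: blocked at chain node W9 ∈ conditioning set.
  P7: blocked at chain node W9 ∈ conditioning set.
  P8: blocked at fork node W9 ∈ conditioning set.
{W1, W9} contains no descendant of W10 and blocks every backdoor path.
Every element of {W1, W9} is needed (dropping W1 leaves P2 open; dropping W9 leaves P8 open), so no proper subset is valid.
Among all size-2 subsets of the eligible variables, only {W1, W9} blocks every backdoor path, so it is the unique smallest valid adjustment set.

{W1, W9}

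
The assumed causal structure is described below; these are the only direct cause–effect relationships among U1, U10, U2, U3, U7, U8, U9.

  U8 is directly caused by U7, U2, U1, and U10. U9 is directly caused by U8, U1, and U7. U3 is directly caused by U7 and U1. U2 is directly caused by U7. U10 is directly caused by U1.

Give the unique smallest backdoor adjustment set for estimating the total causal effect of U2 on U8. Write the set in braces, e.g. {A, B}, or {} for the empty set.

Variables eligible for adjustment (non-descendants of U2, excluding U2 and U8): {U1, U10, U3, U7}.
Backdoor paths from U2 to U8:
  P1: U2 <- U7 -> U3 <- U1 -> U10 -> U8
  P2: U2 <- U7 -> U3 <- U1 -> U8
  P3: U2 <- U7 -> U3 <- U1 -> U9 <- U8
  P4: U2 <- U7 -> U8
  P5: U2 <- U7 -> U9 <- U1 -> U10 -> U8
  P6: U2 <- U7 -> U9 <- U1 -> U8
  P7: U2 <- U7 -> U9 <- U8
The empty set is not sufficient: P4 (U2 <- U7 -> U8) has no collider blocking it and no conditioned non-collider, so it is open.
Try {U7}:
  P1: blocked at fork node U7 ∈ conditioning set.
  P2: blocked at fork node U7 ∈ conditioning set.
  P3: blocked at fork node U7 ∈ conditioning set.
  P4: blocked at fork node U7 ∈ conditioning set.
  P5: blocked at fork node U7 ∈ conditioning set.
  P6: blocked at fork node U7 ∈ conditioning set.
  P7: blocked at fork node U7 ∈ conditioning set.
{U7} contains no descendant of U2 and blocks every backdoor path.
No other singleton works — e.g. {U1} leaves P4 open — so {U7} is the unique smallest valid adjustment set.

{U7}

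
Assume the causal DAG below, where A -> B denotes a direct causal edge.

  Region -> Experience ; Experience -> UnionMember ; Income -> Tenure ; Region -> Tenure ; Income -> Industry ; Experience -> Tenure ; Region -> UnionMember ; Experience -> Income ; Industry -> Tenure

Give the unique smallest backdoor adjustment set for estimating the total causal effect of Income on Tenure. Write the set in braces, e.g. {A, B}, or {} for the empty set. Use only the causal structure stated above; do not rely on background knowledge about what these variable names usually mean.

{Experience}

Variables eligible for adjustment (non-descendants of Income, excluding Income and Tenure): {Experience, Region, UnionMember}.
Backdoor paths from Income to Tenure:
  P1: Income <- Experience <- Region -> Tenure
  P2: Income <- Experience -> Tenure
  P3: Income <- Experience -> UnionMember <- Region -> Tenure
The empty set is not sufficient: P1 (Income <- Experience <- Region -> Tenure) has no collider blocking it and no conditioned non-collider, so it is open.
Try {Experience}:
  P1: blocked at chain node Experience ∈ conditioning set.
  P2: blocked at fork node Experience ∈ conditioning set.
  P3: blocked at fork node Experience ∈ conditioning set.
{Experience} contains no descendant of Income and blocks every backdoor path.
No other singleton works — e.g. {Region} leaves P2 open — so {Experience} is the unique smallest valid adjustment set.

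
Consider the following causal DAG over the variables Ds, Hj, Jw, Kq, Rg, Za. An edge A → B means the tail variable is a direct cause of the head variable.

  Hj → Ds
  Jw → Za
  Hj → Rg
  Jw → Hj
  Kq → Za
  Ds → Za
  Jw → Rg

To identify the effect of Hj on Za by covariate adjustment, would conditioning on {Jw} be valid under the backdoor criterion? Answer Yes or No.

Yes

Backdoor paths from Hj to Za (paths whose first edge points into Hj):
  P1: Hj <- Jw -> Za
Condition 1 (no descendant of Hj in the set): holds — descendants of Hj are {Ds, Rg, Za}; none are in {Jw}.
Condition 2 (every backdoor path blocked by {Jw}):
  P1: blocked at fork node Jw ∈ conditioning set.
{Jw} satisfies the backdoor criterion.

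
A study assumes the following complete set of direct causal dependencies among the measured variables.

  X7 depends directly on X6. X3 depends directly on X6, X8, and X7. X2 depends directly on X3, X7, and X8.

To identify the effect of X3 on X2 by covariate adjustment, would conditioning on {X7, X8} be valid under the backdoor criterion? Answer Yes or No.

Backdoor paths from X3 to X2 (paths whose first edge points into X3):
  P1: X3 <- X6 -> X7 -> X2
  P2: X3 <- X7 -> X2
  P3: X3 <- X8 -> X2
Condition 1 (no descendant of X3 in the set): holds — descendants of X3 are {X2}; none are in {X7, X8}.
Condition 2 (every backdoor path blocked by {X7, X8}):
  P1: blocked at chain node X7 ∈ conditioning set.
  P2: blocked at fork node X7 ∈ conditioning set.
  P3: blocked at fork node X8 ∈ conditioning set.
{X7, X8} satisfies the backdoor criterion.

Yes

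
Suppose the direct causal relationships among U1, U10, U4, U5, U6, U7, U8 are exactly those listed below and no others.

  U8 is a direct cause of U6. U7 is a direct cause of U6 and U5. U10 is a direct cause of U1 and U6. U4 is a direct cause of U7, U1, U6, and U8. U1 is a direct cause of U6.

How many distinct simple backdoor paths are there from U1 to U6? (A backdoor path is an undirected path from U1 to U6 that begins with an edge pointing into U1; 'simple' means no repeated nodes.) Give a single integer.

4

A backdoor path from U1 to U6 is any simple undirected path whose first edge points into U1 (i.e. leaves U1 via a parent).
Parents of U1: {U10, U4}.
Enumerating:
  P1: U1 <- U4 -> U7 -> U6
  P2: U1 <- U4 -> U8 -> U6
  P3: U1 <- U4 -> U6
  P4: U1 <- U10 -> U6
That exhausts the simple backdoor paths. Count: 4.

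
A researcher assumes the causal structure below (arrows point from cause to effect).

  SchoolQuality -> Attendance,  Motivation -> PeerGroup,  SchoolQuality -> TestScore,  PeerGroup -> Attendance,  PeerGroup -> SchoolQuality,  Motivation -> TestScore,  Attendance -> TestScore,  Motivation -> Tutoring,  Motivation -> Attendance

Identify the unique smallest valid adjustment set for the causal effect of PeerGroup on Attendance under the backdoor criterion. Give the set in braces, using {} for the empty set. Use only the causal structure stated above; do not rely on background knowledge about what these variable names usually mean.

Variables eligible for adjustment (non-descendants of PeerGroup, excluding PeerGroup and Attendance): {Motivation, Tutoring}.
Backdoor paths from PeerGroup to Attendance:
  P1: PeerGroup <- Motivation -> Attendance
  P2: PeerGroup <- Motivation -> TestScore <- SchoolQuality -> Attendance
  P3: PeerGroup <- Motivation -> TestScore <- Attendance
The empty set is not sufficient: P1 (PeerGroup <- Motivation -> Attendance) has no collider blocking it and no conditioned non-collider, so it is open.
Try {Motivation}:
  P1: blocked at fork node Motivation ∈ conditioning set.
  P2: blocked at fork node Motivation ∈ conditioning set.
  P3: blocked at fork node Motivation ∈ conditioning set.
{Motivation} contains no descendant of PeerGroup and blocks every backdoor path.
No other singleton works — e.g. {Tutoring} leaves P1 open — so {Motivation} is the unique smallest valid adjustment set.

{Motivation}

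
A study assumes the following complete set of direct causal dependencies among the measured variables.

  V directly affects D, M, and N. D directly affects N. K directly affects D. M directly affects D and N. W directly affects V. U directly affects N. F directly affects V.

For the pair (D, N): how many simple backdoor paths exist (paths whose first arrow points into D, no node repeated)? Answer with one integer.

A backdoor path from D to N is any simple undirected path whose first edge points into D (i.e. leaves D via a parent).
Parents of D: {K, M, V}.
Enumerating:
  P1: D <- V -> M -> N
  P2: D <- V -> N
  P3: D <- M <- V -> N
  P4: D <- M -> N
That exhausts the simple backdoor paths. Count: 4.

4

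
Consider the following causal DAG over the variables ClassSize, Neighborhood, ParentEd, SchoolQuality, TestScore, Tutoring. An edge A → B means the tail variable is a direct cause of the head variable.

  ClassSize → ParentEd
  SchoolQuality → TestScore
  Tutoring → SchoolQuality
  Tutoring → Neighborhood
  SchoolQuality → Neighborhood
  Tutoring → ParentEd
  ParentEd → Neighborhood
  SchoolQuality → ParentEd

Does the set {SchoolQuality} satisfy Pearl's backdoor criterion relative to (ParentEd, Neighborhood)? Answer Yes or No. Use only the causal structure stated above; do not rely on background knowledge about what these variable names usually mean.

No

Backdoor paths from ParentEd to Neighborhood (paths whose first edge points into ParentEd):
  P1: ParentEd <- Tutoring -> SchoolQuality -> Neighborhood
  P2: ParentEd <- Tutoring -> Neighborhood
  P3: ParentEd <- SchoolQuality <- Tutoring -> Neighborhood
  P4: ParentEd <- SchoolQuality -> Neighborhood
Condition 1 (no descendant of ParentEd in the set): holds — descendants of ParentEd are {Neighborhood}; none are in {SchoolQuality}.
Condition 2 (every backdoor path blocked by {SchoolQuality}):
  P1: blocked at chain node SchoolQuality ∈ conditioning set.
  P2: open — no interior node is in the conditioning set.
  P3: blocked at chain node SchoolQuality ∈ conditioning set.
  P4: blocked at fork node SchoolQuality ∈ conditioning set.
{SchoolQuality} does not satisfy the backdoor criterion.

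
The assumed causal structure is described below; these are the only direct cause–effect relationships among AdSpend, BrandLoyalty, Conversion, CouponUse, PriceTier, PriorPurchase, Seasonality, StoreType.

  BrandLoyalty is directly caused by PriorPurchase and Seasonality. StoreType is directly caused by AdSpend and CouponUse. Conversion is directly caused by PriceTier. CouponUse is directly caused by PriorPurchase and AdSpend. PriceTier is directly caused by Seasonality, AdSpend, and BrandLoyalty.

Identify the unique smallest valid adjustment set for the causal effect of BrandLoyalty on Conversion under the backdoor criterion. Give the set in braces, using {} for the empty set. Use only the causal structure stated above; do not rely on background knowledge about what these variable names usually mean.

{Seasonality}

Variables eligible for adjustment (non-descendants of BrandLoyalty, excluding BrandLoyalty and Conversion): {AdSpend, CouponUse, PriorPurchase, Seasonality, StoreType}.
Backdoor paths from BrandLoyalty to Conversion:
  P1: BrandLoyalty <- PriorPurchase -> CouponUse <- AdSpend -> PriceTier -> Conversion
  P2: BrandLoyalty <- PriorPurchase -> CouponUse -> StoreType <- AdSpend -> PriceTier -> Conversion
  P3: BrandLoyalty <- Seasonality -> PriceTier -> Conversion
The empty set is not sufficient: P3 (BrandLoyalty <- Seasonality -> PriceTier -> Conversion) has no collider blocking it and no conditioned non-collider, so it is open.
Try {Seasonality}:
  P1: blocked at collider CouponUse (neither it nor any descendant is in the conditioning set).
  P2: blocked at collider StoreType (neither it nor any descendant is in the conditioning set).
  P3: blocked at fork node Seasonality ∈ conditioning set.
{Seasonality} contains no descendant of BrandLoyalty and blocks every backdoor path.
No other singleton works — e.g. {PriorPurchase} leaves P3 open — so {Seasonality} is the unique smallest valid adjustment set.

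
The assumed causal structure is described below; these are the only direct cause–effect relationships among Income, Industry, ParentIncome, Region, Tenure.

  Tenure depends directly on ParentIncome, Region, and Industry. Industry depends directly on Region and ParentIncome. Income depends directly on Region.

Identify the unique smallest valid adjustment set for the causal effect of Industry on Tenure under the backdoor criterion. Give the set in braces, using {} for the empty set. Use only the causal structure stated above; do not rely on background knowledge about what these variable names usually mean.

{ParentIncome, Region}

Variables eligible for adjustment (non-descendants of Industry, excluding Industry and Tenure): {Income, ParentIncome, Region}.
Backdoor paths from Industry to Tenure:
  P1: Industry <- Region -> Tenure
  P2: Industry <- ParentIncome -> Tenure
The empty set is not sufficient: P1 (Industry <- Region -> Tenure) has no collider blocking it and no conditioned non-collider, so it is open.
Try {ParentIncome, Region}:
  P1: blocked at fork node Region ∈ conditioning set.
  P2: blocked at fork node ParentIncome ∈ conditioning set.
{ParentIncome, Region} contains no descendant of Industry and blocks every backdoor path.
Every element of {ParentIncome, Region} is needed (dropping ParentIncome leaves P2 open; dropping Region leaves P1 open), so no proper subset is valid.
Among all size-2 subsets of the eligible variables, only {ParentIncome, Region} blocks every backdoor path, so it is the unique smallest valid adjustment set.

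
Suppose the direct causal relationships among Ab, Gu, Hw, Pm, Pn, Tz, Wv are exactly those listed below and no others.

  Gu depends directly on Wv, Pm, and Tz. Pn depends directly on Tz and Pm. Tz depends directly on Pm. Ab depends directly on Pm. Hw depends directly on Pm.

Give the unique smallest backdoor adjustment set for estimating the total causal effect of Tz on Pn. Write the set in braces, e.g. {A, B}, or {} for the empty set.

{Pm}

Variables eligible for adjustment (non-descendants of Tz, excluding Tz and Pn): {Ab, Hw, Pm, Wv}.
Backdoor paths from Tz to Pn:
  P1: Tz <- Pm -> Pn
The empty set is not sufficient: P1 (Tz <- Pm -> Pn) has no collider blocking it and no conditioned non-collider, so it is open.
Try {Pm}:
  P1: blocked at fork node Pm ∈ conditioning set.
{Pm} contains no descendant of Tz and blocks every backdoor path.
No other singleton works — e.g. {Ab} leaves P1 open — so {Pm} is the unique smallest valid adjustment set.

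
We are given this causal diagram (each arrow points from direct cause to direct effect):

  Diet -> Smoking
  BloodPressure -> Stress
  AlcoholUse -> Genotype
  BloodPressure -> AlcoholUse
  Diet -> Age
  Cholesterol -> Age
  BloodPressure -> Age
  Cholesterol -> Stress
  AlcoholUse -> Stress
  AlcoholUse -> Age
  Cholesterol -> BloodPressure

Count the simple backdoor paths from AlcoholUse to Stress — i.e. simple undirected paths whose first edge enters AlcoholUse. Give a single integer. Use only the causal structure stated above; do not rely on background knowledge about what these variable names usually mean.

3

A backdoor path from AlcoholUse to Stress is any simple undirected path whose first edge points into AlcoholUse (i.e. leaves AlcoholUse via a parent).
Parents of AlcoholUse: {BloodPressure}.
Enumerating:
  P1: AlcoholUse <- BloodPressure <- Cholesterol -> Stress
  P2: AlcoholUse <- BloodPressure -> Age <- Cholesterol -> Stress
  P3: AlcoholUse <- BloodPressure -> Stress
That exhausts the simple backdoor paths. Count: 3.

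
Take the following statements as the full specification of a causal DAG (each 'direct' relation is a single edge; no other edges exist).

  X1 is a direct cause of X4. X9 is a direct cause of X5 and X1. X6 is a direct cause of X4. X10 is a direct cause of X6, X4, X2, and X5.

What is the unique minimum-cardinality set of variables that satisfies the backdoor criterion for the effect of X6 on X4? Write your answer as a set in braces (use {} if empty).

{X10}

Variables eligible for adjustment (non-descendants of X6, excluding X6 and X4): {X1, X10, X2, X5, X9}.
Backdoor paths from X6 to X4:
  P1: X6 <- X10 -> X5 <- X9 -> X1 -> X4
  P2: X6 <- X10 -> X4
The empty set is not sufficient: P2 (X6 <- X10 -> X4) has no collider blocking it and no conditioned non-collider, so it is open.
Try {X10}:
  P1: blocked at fork node X10 ∈ conditioning set.
  P2: blocked at fork node X10 ∈ conditioning set.
{X10} contains no descendant of X6 and blocks every backdoor path.
No other singleton works — e.g. {X9} leaves P2 open — so {X10} is the unique smallest valid adjustment set.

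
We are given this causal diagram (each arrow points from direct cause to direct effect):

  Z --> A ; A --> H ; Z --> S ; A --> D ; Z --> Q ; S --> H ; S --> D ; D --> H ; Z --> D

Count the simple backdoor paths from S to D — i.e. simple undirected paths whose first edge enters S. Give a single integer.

A backdoor path from S to D is any simple undirected path whose first edge points into S (i.e. leaves S via a parent).
Parents of S: {Z}.
Enumerating:
  P1: S <- Z -> A -> D
  P2: S <- Z -> A -> H <- D
  P3: S <- Z -> D
That exhausts the simple backdoor paths. Count: 3.

3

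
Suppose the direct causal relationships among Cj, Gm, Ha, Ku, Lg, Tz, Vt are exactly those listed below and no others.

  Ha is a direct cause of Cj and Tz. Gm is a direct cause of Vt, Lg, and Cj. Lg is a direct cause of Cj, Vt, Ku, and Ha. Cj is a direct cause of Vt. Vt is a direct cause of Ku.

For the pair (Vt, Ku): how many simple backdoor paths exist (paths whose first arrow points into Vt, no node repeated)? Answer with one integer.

A backdoor path from Vt to Ku is any simple undirected path whose first edge points into Vt (i.e. leaves Vt via a parent).
Parents of Vt: {Cj, Gm, Lg}.
Enumerating:
  P1: Vt <- Gm -> Lg -> Ku
  P2: Vt <- Gm -> Cj <- Lg -> Ku
  P3: Vt <- Gm -> Cj <- Ha <- Lg -> Ku
  P4: Vt <- Lg -> Ku
  P5: Vt <- Cj <- Gm -> Lg -> Ku
  P6: Vt <- Cj <- Lg -> Ku
  P7: Vt <- Cj <- Ha <- Lg -> Ku
That exhausts the simple backdoor paths. Count: 7.

7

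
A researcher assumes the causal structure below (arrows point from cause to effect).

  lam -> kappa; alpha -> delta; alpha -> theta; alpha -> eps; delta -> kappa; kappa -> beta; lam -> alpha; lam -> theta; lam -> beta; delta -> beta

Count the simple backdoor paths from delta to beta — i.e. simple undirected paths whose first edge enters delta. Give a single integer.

4

A backdoor path from delta to beta is any simple undirected path whose first edge points into delta (i.e. leaves delta via a parent).
Parents of delta: {alpha}.
Enumerating:
  P1: delta <- alpha <- lam -> kappa -> beta
  P2: delta <- alpha <- lam -> beta
  P3: delta <- alpha -> theta <- lam -> kappa -> beta
  P4: delta <- alpha -> theta <- lam -> beta
That exhausts the simple backdoor paths. Count: 4.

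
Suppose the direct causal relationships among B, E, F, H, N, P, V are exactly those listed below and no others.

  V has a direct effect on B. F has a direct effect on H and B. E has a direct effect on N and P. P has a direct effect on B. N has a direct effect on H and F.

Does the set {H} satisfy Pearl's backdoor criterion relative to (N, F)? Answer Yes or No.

No

Backdoor paths from N to F (paths whose first edge points into N):
  P1: N <- E -> P -> B <- F
Condition 1 (no descendant of N in the set): FAILS — H is a descendant of N.
Condition 2 (every backdoor path blocked by {H}):
  P1: blocked at collider B (neither it nor any descendant is in the conditioning set).
{H} does not satisfy the backdoor criterion.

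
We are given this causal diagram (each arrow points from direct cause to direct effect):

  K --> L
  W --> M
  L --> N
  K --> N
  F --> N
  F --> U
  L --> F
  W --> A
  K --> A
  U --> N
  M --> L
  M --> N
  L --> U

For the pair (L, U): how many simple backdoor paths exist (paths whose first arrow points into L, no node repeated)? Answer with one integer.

8

A backdoor path from L to U is any simple undirected path whose first edge points into L (i.e. leaves L via a parent).
Parents of L: {K, M}.
Enumerating:
  P1: L <- K -> A <- W -> M -> N <- F -> U
  P2: L <- K -> A <- W -> M -> N <- U
  P3: L <- K -> N <- F -> U
  P4: L <- K -> N <- U
  P5: L <- M <- W -> A <- K -> N <- F -> U
  P6: L <- M <- W -> A <- K -> N <- U
  P7: L <- M -> N <- F -> U
  P8: L <- M -> N <- U
That exhausts the simple backdoor paths. Count: 8.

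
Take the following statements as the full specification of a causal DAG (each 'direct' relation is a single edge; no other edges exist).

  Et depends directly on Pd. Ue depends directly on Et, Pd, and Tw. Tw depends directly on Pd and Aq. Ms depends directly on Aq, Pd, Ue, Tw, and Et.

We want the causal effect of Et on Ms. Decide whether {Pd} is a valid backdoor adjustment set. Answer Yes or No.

Backdoor paths from Et to Ms (paths whose first edge points into Et):
  P1: Et <- Pd -> Tw <- Aq -> Ms
  P2: Et <- Pd -> Tw -> Ue -> Ms
  P3: Et <- Pd -> Tw -> Ms
  P4: Et <- Pd -> Ue <- Tw <- Aq -> Ms
  P5: Et <- Pd -> Ue <- Tw -> Ms
  P6: Et <- Pd -> Ue -> Ms
  P7: Et <- Pd -> Ms
Condition 1 (no descendant of Et in the set): holds — descendants of Et are {Ms, Ue}; none are in {Pd}.
Condition 2 (every backdoor path blocked by {Pd}):
  P1: blocked at fork node Pd ∈ conditioning set.
  P2: blocked at fork node Pd ∈ conditioning set.
  P3: blocked at fork node Pd ∈ conditioning set.
  P4: blocked at fork node Pd ∈ conditioning set.
  P5: blocked at fork node Pd ∈ conditioning set.
  P6: blocked at fork node Pd ∈ conditioning set.
  P7: blocked at fork node Pd ∈ conditioning set.
{Pd} satisfies the backdoor criterion.

Yes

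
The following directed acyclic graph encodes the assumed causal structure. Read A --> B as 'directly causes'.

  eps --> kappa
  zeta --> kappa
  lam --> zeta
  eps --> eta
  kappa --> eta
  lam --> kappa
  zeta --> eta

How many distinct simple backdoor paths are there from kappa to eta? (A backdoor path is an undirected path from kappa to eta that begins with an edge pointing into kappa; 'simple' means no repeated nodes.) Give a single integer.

3

A backdoor path from kappa to eta is any simple undirected path whose first edge points into kappa (i.e. leaves kappa via a parent).
Parents of kappa: {eps, lam, zeta}.
Enumerating:
  P1: kappa <- lam -> zeta -> eta
  P2: kappa <- zeta -> eta
  P3: kappa <- eps -> eta
That exhausts the simple backdoor paths. Count: 3.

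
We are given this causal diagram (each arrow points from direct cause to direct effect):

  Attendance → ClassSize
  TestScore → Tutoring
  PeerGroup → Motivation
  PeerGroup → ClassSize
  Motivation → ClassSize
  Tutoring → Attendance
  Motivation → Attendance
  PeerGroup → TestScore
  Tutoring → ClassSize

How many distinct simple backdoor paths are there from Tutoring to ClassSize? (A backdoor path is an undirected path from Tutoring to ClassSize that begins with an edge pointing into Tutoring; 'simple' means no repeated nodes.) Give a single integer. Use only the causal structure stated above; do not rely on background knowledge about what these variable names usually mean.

3

A backdoor path from Tutoring to ClassSize is any simple undirected path whose first edge points into Tutoring (i.e. leaves Tutoring via a parent).
Parents of Tutoring: {TestScore}.
Enumerating:
  P1: Tutoring <- TestScore <- PeerGroup -> Motivation -> Attendance -> ClassSize
  P2: Tutoring <- TestScore <- PeerGroup -> Motivation -> ClassSize
  P3: Tutoring <- TestScore <- PeerGroup -> ClassSize
That exhausts the simple backdoor paths. Count: 3.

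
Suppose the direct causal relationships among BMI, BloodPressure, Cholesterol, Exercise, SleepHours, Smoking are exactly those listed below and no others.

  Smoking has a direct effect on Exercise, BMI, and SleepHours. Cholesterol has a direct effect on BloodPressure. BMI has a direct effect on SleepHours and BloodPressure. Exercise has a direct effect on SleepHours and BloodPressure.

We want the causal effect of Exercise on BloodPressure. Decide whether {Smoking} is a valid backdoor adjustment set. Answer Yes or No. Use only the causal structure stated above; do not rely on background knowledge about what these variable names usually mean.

Backdoor paths from Exercise to BloodPressure (paths whose first edge points into Exercise):
  P1: Exercise <- Smoking -> BMI -> BloodPressure
  P2: Exercise <- Smoking -> SleepHours <- BMI -> BloodPressure
Condition 1 (no descendant of Exercise in the set): holds — descendants of Exercise are {BloodPressure, SleepHours}; none are in {Smoking}.
Condition 2 (every backdoor path blocked by {Smoking}):
  P1: blocked at fork node Smoking ∈ conditioning set.
  P2: blocked at fork node Smoking ∈ conditioning set.
{Smoking} satisfies the backdoor criterion.

Yes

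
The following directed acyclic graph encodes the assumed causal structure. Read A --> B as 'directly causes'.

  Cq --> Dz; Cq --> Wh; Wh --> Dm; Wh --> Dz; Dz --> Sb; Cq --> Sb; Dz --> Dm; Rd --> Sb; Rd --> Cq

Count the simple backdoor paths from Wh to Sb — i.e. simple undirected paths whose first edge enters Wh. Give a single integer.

3

A backdoor path from Wh to Sb is any simple undirected path whose first edge points into Wh (i.e. leaves Wh via a parent).
Parents of Wh: {Cq}.
Enumerating:
  P1: Wh <- Cq <- Rd -> Sb
  P2: Wh <- Cq -> Dz -> Sb
  P3: Wh <- Cq -> Sb
That exhausts the simple backdoor paths. Count: 3.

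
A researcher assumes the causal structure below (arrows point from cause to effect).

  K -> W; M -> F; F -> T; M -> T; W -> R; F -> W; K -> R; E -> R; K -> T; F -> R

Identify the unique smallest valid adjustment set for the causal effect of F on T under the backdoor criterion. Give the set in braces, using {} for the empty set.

{M}

Variables eligible for adjustment (non-descendants of F, excluding F and T): {E, K, M}.
Backdoor paths from F to T:
  P1: F <- M -> T
The empty set is not sufficient: P1 (F <- M -> T) has no collider blocking it and no conditioned non-collider, so it is open.
Try {M}:
  P1: blocked at fork node M ∈ conditioning set.
{M} contains no descendant of F and blocks every backdoor path.
No other singleton works — e.g. {E} leaves P1 open — so {M} is the unique smallest valid adjustment set.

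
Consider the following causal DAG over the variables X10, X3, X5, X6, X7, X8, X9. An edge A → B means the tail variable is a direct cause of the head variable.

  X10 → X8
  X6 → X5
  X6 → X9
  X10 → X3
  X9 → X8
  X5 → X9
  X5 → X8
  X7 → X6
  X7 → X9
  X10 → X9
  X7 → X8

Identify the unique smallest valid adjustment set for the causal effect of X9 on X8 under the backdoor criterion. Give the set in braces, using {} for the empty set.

{X10, X5, X7}

Variables eligible for adjustment (non-descendants of X9, excluding X9 and X8): {X10, X3, X5, X6, X7}.
Backdoor paths from X9 to X8:
  P1: X9 <- X7 -> X6 -> X5 -> X8
  P2: X9 <- X7 -> X8
  P3: X9 <- X10 -> X8
  P4: X9 <- X6 <- X7 -> X8
  P5: X9 <- X6 -> X5 -> X8
  P6: X9 <- X5 <- X6 <- X7 -> X8
  P7: X9 <- X5 -> X8
The empty set is not sufficient: P1 (X9 <- X7 -> X6 -> X5 -> X8) has no collider blocking it and no conditioned non-collider, so it is open.
Try {X10, X5, X7}:
  P1: blocked at fork node X7 ∈ conditioning set.
  P2: blocked at fork node X7 ∈ conditioning set.
  P3: blocked at fork node X10 ∈ conditioning set.
  P4: blocked at fork node X7 ∈ conditioning set.
  P5: blocked at chain node X5 ∈ conditioning set.
  P6: blocked at chain node X5 ∈ conditioning set.
  P7: blocked at fork node X5 ∈ conditioning set.
{X10, X5, X7} contains no descendant of X9 and blocks every backdoor path.
Every element of {X10, X5, X7} is needed (dropping X10 leaves P3 open; dropping X5 leaves P5 open; dropping X7 leaves P2 open), so no proper subset is valid.
Among all size-3 subsets of the eligible variables, only {X10, X5, X7} blocks every backdoor path, so it is the unique smallest valid adjustment set.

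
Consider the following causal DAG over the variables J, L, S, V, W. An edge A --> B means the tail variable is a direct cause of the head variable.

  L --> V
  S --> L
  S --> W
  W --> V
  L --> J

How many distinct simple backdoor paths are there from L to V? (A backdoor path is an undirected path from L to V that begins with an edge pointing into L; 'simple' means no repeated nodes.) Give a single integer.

1

A backdoor path from L to V is any simple undirected path whose first edge points into L (i.e. leaves L via a parent).
Parents of L: {S}.
Enumerating:
  P1: L <- S -> W -> V
That exhausts the simple backdoor paths. Count: 1.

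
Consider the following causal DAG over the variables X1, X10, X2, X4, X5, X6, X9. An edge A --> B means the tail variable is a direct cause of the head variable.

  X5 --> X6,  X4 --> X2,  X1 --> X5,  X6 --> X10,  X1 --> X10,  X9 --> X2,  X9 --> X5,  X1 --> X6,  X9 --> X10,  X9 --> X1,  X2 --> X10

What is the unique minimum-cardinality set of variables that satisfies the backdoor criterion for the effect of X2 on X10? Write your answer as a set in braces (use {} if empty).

Variables eligible for adjustment (non-descendants of X2, excluding X2 and X10): {X1, X4, X5, X6, X9}.
Backdoor paths from X2 to X10:
  P1: X2 <- X9 -> X1 -> X5 -> X6 -> X10
  P2: X2 <- X9 -> X1 -> X6 -> X10
  P3: X2 <- X9 -> X1 -> X10
  P4: X2 <- X9 -> X5 <- X1 -> X6 -> X10
  P5: X2 <- X9 -> X5 <- X1 -> X10
  P6: X2 <- X9 -> X5 -> X6 <- X1 -> X10
  P7: X2 <- X9 -> X5 -> X6 -> X10
  P8: X2 <- X9 -> X10
The empty set is not sufficient: P1 (X2 <- X9 -> X1 -> X5 -> X6 -> X10) has no collider blocking it and no conditioned non-collider, so it is open.
Try {X9}:
  P1: blocked at fork node X9 ∈ conditioning set.
  P2: blocked at fork node X9 ∈ conditioning set.
  P3: blocked at fork node X9 ∈ conditioning set.
  P4: blocked at fork node X9 ∈ conditioning set.
  P5: blocked at fork node X9 ∈ conditioning set.
  P6: blocked at fork node X9 ∈ conditioning set.
  P7: blocked at fork node X9 ∈ conditioning set.
  P8: blocked at fork node X9 ∈ conditioning set.
{X9} contains no descendant of X2 and blocks every backdoor path.
No other singleton works — e.g. {X4} leaves P1 open — so {X9} is the unique smallest valid adjustment set.

{X9}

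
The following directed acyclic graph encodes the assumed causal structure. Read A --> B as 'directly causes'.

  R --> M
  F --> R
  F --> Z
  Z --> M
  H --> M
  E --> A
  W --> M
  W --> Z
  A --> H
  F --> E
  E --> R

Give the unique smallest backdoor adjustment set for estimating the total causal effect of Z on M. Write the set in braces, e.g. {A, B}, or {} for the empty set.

{F, W}

Variables eligible for adjustment (non-descendants of Z, excluding Z and M): {A, E, F, H, R, W}.
Backdoor paths from Z to M:
  P1: Z <- F -> E -> A -> H -> M
  P2: Z <- F -> E -> R -> M
  P3: Z <- F -> R <- E -> A -> H -> M
  P4: Z <- F -> R -> M
  P5: Z <- W -> M
The empty set is not sufficient: P1 (Z <- F -> E -> A -> H -> M) has no collider blocking it and no conditioned non-collider, so it is open.
Try {F, W}:
  P1: blocked at fork node F ∈ conditioning set.
  P2: blocked at fork node F ∈ conditioning set.
  P3: blocked at fork node F ∈ conditioning set.
  P4: blocked at fork node F ∈ conditioning set.
  P5: blocked at fork node W ∈ conditioning set.
{F, W} contains no descendant of Z and blocks every backdoor path.
Every element of {F, W} is needed (dropping F leaves P1 open; dropping W leaves P5 open), so no proper subset is valid.
Among all size-2 subsets of the eligible variables, only {F, W} blocks every backdoor path, so it is the unique smallest valid adjustment set.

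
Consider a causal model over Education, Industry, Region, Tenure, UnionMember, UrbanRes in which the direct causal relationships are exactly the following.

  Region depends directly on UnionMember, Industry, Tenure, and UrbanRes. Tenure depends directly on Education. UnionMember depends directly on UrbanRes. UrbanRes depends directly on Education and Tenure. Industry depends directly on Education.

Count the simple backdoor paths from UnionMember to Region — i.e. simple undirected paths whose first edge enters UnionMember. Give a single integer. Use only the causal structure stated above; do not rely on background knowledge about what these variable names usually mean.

5

A backdoor path from UnionMember to Region is any simple undirected path whose first edge points into UnionMember (i.e. leaves UnionMember via a parent).
Parents of UnionMember: {UrbanRes}.
Enumerating:
  P1: UnionMember <- UrbanRes <- Education -> Tenure -> Region
  P2: UnionMember <- UrbanRes <- Education -> Industry -> Region
  P3: UnionMember <- UrbanRes <- Tenure <- Education -> Industry -> Region
  P4: UnionMember <- UrbanRes <- Tenure -> Region
  P5: UnionMember <- UrbanRes -> Region
That exhausts the simple backdoor paths. Count: 5.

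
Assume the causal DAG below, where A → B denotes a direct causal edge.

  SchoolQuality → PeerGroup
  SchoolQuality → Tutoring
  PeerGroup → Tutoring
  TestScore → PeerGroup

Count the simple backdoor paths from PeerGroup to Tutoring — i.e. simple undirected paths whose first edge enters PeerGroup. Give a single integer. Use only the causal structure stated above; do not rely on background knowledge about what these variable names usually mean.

1

A backdoor path from PeerGroup to Tutoring is any simple undirected path whose first edge points into PeerGroup (i.e. leaves PeerGroup via a parent).
Parents of PeerGroup: {SchoolQuality, TestScore}.
Enumerating:
  P1: PeerGroup <- SchoolQuality -> Tutoring
That exhausts the simple backdoor paths. Count: 1.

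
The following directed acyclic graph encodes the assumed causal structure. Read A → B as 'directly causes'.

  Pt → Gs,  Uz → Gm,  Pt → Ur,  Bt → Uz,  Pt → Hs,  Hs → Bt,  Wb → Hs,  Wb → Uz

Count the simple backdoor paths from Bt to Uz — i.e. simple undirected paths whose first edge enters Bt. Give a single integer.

1

A backdoor path from Bt to Uz is any simple undirected path whose first edge points into Bt (i.e. leaves Bt via a parent).
Parents of Bt: {Hs}.
Enumerating:
  P1: Bt <- Hs <- Wb -> Uz
That exhausts the simple backdoor paths. Count: 1.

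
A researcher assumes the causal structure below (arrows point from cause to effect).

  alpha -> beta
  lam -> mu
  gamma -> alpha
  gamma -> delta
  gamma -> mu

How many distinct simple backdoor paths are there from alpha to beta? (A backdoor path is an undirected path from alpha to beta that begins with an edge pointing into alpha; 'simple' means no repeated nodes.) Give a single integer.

A backdoor path from alpha to beta is any simple undirected path whose first edge points into alpha (i.e. leaves alpha via a parent).
Parents of alpha: {gamma}.
No simple path from any parent of alpha reaches beta without revisiting alpha, so there are no backdoor paths.

0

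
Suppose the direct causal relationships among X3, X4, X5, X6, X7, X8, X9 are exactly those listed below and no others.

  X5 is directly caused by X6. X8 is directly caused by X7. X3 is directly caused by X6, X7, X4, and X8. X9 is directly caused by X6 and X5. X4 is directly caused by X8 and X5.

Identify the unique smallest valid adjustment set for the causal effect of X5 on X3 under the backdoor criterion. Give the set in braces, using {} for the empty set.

Variables eligible for adjustment (non-descendants of X5, excluding X5 and X3): {X6, X7, X8}.
Backdoor paths from X5 to X3:
  P1: X5 <- X6 -> X3
The empty set is not sufficient: P1 (X5 <- X6 -> X3) has no collider blocking it and no conditioned non-collider, so it is open.
Try {X6}:
  P1: blocked at fork node X6 ∈ conditioning set.
{X6} contains no descendant of X5 and blocks every backdoor path.
No other singleton works — e.g. {X7} leaves P1 open — so {X6} is the unique smallest valid adjustment set.

{X6}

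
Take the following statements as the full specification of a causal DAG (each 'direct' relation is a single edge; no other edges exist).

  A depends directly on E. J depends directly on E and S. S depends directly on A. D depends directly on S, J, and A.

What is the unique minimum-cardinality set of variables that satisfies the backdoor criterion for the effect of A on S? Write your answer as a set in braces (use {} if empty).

{}

Variables eligible for adjustment (non-descendants of A, excluding A and S): {E}.
Backdoor paths from A to S:
  P1: A <- E -> J <- S
  P2: A <- E -> J -> D <- S
Each backdoor path contains an unconditioned collider, so every path is already blocked with the empty conditioning set:
  P1: blocked at collider J (neither it nor any descendant is in the conditioning set).
  P2: blocked at collider D (neither it nor any descendant is in the conditioning set).
The empty set is therefore the unique smallest valid set.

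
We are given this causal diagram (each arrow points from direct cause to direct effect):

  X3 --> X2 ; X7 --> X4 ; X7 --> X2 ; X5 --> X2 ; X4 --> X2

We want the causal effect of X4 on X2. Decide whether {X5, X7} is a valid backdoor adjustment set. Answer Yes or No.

Yes

Backdoor paths from X4 to X2 (paths whose first edge points into X4):
  P1: X4 <- X7 -> X2
Condition 1 (no descendant of X4 in the set): holds — descendants of X4 are {X2}; none are in {X5, X7}.
Condition 2 (every backdoor path blocked by {X5, X7}):
  P1: blocked at fork node X7 ∈ conditioning set.
{X5, X7} satisfies the backdoor criterion.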